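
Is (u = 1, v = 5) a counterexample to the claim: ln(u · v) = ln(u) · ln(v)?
Yes

Substituting u = 1, v = 5:
LHS = ln(1 · 5) = ln(5) ≈ 1.609
RHS = ln(1) · ln(5) = 0

Since LHS ≠ RHS, this pair disproves the claim.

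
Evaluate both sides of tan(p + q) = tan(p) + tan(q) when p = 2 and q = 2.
LHS = tan(2 + 2) = tan(4) ≈ 1.158
RHS = tan(2) + tan(2) = 2·tan(2) ≈ -4.37

LHS ≠ RHS (they differ by about 5.528), so the equation does not hold here.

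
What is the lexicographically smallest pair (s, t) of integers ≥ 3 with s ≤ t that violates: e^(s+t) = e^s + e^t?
(s, t) = (3, 3)

Substituting (3, 3) into the claim:
LHS = e^(3+3) = e^6 ≈ 403.4
RHS = e^3 + e^3 = 2·e^3 ≈ 40.17

Since LHS ≠ RHS, this pair disproves the claim, and no lexicographically smaller pair (s ≤ t, integers ≥ 3) does.

For instance (3, 8) is also a counterexample (LHS = e^11 ≈ 59874.1, RHS = e^3 + e^8 ≈ 3001), but it's lexicographically larger.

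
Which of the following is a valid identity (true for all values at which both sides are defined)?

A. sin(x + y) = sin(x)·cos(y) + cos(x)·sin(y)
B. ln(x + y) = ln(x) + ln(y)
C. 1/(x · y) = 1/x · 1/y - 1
A: holds — e.g. at (2, 4), both sides equal sin(6) ≈ -0.2794.
B: fails at (1, 3) — LHS = ln(4) ≈ 1.386, RHS = ln(3) ≈ 1.099.
C: fails at (1, 1) — LHS = 1, RHS = 0.

Answer: A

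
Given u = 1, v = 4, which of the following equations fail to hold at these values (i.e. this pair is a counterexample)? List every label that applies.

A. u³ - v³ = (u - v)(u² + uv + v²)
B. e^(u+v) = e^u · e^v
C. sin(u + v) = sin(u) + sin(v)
Evaluating each claim at the given values:
A. LHS = -63, RHS = -63 → holds here (LHS = RHS)
B. LHS = e^5 ≈ 148.4, RHS = e^5 ≈ 148.4 → holds here (LHS = RHS)
C. LHS = sin(5) ≈ -0.9589, RHS = sin(4) + sin(1) ≈ 0.08467 → fails here (LHS ≠ RHS)

Answer: C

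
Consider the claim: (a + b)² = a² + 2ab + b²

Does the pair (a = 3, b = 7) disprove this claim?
Substituting a = 3, b = 7:
LHS = (3 + 7)² = 100
RHS = 3² + 2·3·7 + 7² = 100

The sides agree, so this pair does not disprove the claim.

Answer: No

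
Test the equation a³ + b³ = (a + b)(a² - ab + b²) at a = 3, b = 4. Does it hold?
Substituting a = 3, b = 4:

LHS = 3³ + 4³ = 91
RHS = (3 + 4)(3² - 3·4 + 4²) = 91

LHS = RHS, so the equation holds at this point.

Answer: Holds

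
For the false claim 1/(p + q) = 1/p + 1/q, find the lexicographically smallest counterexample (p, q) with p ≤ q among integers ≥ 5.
Substituting (5, 5) into the claim:
LHS = 1/(5 + 5) = 1/10
RHS = 1/5 + 1/5 = 2/5

Since LHS ≠ RHS, this pair disproves the claim, and no lexicographically smaller pair (p ≤ q, integers ≥ 5) does.

For instance (8, 12) is also a counterexample (LHS = 1/20, RHS = 5/24), but it's lexicographically larger.

Answer: (p, q) = (5, 5)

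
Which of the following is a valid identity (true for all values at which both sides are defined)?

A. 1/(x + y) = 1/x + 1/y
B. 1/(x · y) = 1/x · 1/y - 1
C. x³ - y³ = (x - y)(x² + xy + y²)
C

A: fails at (2, 5) — LHS = 1/7, RHS = 7/10.
B: fails at (2, 4) — LHS = 1/8, RHS = -7/8.
C: holds — e.g. at (1, 3), both sides equal -26.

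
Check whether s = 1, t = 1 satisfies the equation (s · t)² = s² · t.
Substituting s = 1, t = 1:

LHS = (1 · 1)² = 1
RHS = 1² · 1 = 1

LHS = RHS, so the equation holds at this point.

Answer: Holds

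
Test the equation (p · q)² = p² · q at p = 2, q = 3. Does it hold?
Substituting p = 2, q = 3:

LHS = (2 · 3)² = 36
RHS = 2² · 3 = 12

LHS ≠ RHS, so the equation does not hold at this point.

Answer: Fails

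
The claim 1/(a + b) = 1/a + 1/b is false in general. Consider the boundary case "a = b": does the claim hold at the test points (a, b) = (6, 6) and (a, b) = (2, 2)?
At (6, 6): LHS = 1/12 ≠ RHS = 1/3
At (2, 2): LHS = 1/4 ≠ RHS = 1

Answer: No, fails at both test points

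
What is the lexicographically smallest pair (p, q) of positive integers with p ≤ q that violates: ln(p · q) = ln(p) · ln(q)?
Substituting (1, 2) into the claim:
LHS = ln(1 · 2) = ln(2) ≈ 0.6931
RHS = ln(1) · ln(2) = 0

Since LHS ≠ RHS, this pair disproves the claim, and no lexicographically smaller pair (p ≤ q, positive integers) does.

For instance (2, 7) is also a counterexample (LHS = ln(14) ≈ 2.639, RHS = ln(2)·ln(7) ≈ 1.349), but it's lexicographically larger.

Answer: (p, q) = (1, 2)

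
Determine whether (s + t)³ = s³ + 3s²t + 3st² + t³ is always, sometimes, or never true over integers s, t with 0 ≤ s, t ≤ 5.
Always true

The identity holds for every pair in the range. For instance at (s, t) = (3, 2): both sides equal 125.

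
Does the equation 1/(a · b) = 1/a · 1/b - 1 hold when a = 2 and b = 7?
Substituting a = 2, b = 7:

LHS = 1/(2 · 7) = 1/14
RHS = 1/2 · 1/7 - 1 = -13/14

LHS ≠ RHS, so the equation does not hold at this point.

Answer: Fails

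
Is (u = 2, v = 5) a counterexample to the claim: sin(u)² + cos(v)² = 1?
Substituting u = 2, v = 5:
LHS = sin(2)² + cos(5)² ≈ 0.9073
RHS = 1

Since LHS ≠ RHS, this pair disproves the claim.

Answer: Yes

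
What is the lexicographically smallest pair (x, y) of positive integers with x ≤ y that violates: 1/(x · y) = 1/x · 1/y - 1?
Substituting (1, 1) into the claim:
LHS = 1/(1 · 1) = 1
RHS = 1/1 · 1/1 - 1 = 0

Since LHS ≠ RHS, this pair disproves the claim, and no lexicographically smaller pair (x ≤ y, positive integers) does.

For instance (2, 8) is also a counterexample (LHS = 1/16, RHS = -15/16), but it's lexicographically larger.

Answer: (x, y) = (1, 1)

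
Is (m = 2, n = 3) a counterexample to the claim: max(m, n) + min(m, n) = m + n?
Substituting m = 2, n = 3:
LHS = max(2, 3) + min(2, 3) = 5
RHS = 2 + 3 = 5

The sides agree, so this pair does not disprove the claim.

Answer: No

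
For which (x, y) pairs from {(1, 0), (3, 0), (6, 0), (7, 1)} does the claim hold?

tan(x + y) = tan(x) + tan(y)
Testing each pair:
(1, 0): LHS = tan(1) ≈ 1.557, RHS = tan(1) ≈ 1.557 → holds
(3, 0): LHS = tan(3) ≈ -0.1425, RHS = tan(3) ≈ -0.1425 → holds
(6, 0): LHS = tan(6) ≈ -0.291, RHS = tan(6) ≈ -0.291 → holds
(7, 1): LHS = tan(8) ≈ -6.8, RHS = tan(7) + tan(1) ≈ 2.429 → fails

3 of 4 pairs satisfy the claim.

Answer: (1, 0), (3, 0), (6, 0)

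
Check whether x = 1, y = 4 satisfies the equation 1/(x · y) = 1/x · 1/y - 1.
Fails

Substituting x = 1, y = 4:

LHS = 1/(1 · 4) = 1/4
RHS = 1/1 · 1/4 - 1 = -3/4

LHS ≠ RHS, so the equation does not hold at this point.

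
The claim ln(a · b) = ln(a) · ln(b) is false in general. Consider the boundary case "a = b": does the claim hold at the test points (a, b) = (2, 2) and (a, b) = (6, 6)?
At (2, 2): LHS = ln(4) ≈ 1.386 ≠ RHS = ln(2)² ≈ 0.4805
At (6, 6): LHS = ln(36) ≈ 3.584 ≠ RHS = ln(6)² ≈ 3.21

Answer: No, fails at both test points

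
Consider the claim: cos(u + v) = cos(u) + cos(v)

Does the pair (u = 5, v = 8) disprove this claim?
Yes

Substituting u = 5, v = 8:
LHS = cos(5 + 8) = cos(13) ≈ 0.9074
RHS = cos(5) + cos(8) ≈ 0.1382

Since LHS ≠ RHS, this pair disproves the claim.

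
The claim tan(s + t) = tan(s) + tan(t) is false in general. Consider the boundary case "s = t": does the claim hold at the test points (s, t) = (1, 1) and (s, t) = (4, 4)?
No, fails at both test points

At (1, 1): LHS = tan(2) ≈ -2.185 ≠ RHS = 2·tan(1) ≈ 3.115
At (4, 4): LHS = tan(8) ≈ -6.8 ≠ RHS = 2·tan(4) ≈ 2.316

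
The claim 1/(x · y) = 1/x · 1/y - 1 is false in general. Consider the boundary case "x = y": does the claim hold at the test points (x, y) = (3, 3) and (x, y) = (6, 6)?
No, fails at both test points

At (3, 3): LHS = 1/9 ≠ RHS = -8/9
At (6, 6): LHS = 1/36 ≠ RHS = -35/36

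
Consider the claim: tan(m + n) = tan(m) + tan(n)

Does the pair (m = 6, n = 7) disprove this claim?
Yes

Substituting m = 6, n = 7:
LHS = tan(6 + 7) = tan(13) ≈ 0.463
RHS = tan(6) + tan(7) ≈ 0.5804

Since LHS ≠ RHS, this pair disproves the claim.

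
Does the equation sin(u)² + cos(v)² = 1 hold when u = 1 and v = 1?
Holds

Substituting u = 1, v = 1:

LHS = sin(1)² + cos(1)² = 1
RHS = 1

LHS = RHS, so the equation holds at this point.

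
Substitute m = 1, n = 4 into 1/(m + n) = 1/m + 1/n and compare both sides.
LHS = 1/(1 + 4) = 1/5
RHS = 1/1 + 1/4 = 5/4

LHS ≠ RHS, so the equation does not hold here.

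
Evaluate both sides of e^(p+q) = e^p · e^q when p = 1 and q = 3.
LHS = e^(1+3) = e^4 ≈ 54.6
RHS = e^1 · e^3 = e^4 ≈ 54.6

LHS = RHS: the two sides agree.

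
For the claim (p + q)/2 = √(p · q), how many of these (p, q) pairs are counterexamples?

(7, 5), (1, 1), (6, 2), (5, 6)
3

Testing each pair:
(7, 5): LHS = 6, RHS = √(35) ≈ 5.916 → counterexample
(1, 1): LHS = 1, RHS = 1 → satisfies claim
(6, 2): LHS = 4, RHS = 2·√(3) ≈ 3.464 → counterexample
(5, 6): LHS = 11/2, RHS = √(30) ≈ 5.477 → counterexample

That makes 3 counterexamples.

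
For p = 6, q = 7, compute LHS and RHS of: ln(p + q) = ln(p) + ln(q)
LHS = ln(6 + 7) = ln(13) ≈ 2.565
RHS = ln(6) + ln(7) ≈ 3.738

LHS ≠ RHS (they differ by about 1.173), so the equation does not hold here.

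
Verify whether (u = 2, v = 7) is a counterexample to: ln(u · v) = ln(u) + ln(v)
No

Substituting u = 2, v = 7:
LHS = ln(2 · 7) = ln(14) ≈ 2.639
RHS = ln(2) + ln(7) ≈ 2.639

The sides agree, so this pair does not disprove the claim.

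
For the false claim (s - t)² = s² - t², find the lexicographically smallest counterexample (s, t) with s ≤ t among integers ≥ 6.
Substituting (6, 7) into the claim:
LHS = (6 - 7)² = 1
RHS = 6² - 7² = -13

Since LHS ≠ RHS, this pair disproves the claim, and no lexicographically smaller pair (s ≤ t, integers ≥ 6) does.

For instance (6, 10) is also a counterexample (LHS = 16, RHS = -64), but it's lexicographically larger.

Answer: (s, t) = (6, 7)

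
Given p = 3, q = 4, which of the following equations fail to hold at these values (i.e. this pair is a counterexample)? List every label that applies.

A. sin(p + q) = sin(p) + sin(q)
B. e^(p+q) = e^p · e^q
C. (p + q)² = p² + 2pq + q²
Evaluating each claim at the given values:
A. LHS = sin(7) ≈ 0.657, RHS = sin(4) + sin(3) ≈ -0.6157 → fails here (LHS ≠ RHS)
B. LHS = e^7 ≈ 1097, RHS = e^7 ≈ 1097 → holds here (LHS = RHS)
C. LHS = 49, RHS = 49 → holds here (LHS = RHS)

Answer: A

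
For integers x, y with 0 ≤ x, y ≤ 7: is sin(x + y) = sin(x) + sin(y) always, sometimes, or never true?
It holds at (x, y) = (0, 0) (both sides equal 0), but fails at (x, y) = (5, 4) (LHS = sin(9) ≈ 0.4121, RHS = sin(5) + sin(4) ≈ -1.716).

Answer: Sometimes true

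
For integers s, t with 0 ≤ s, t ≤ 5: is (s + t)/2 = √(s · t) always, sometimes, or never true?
Sometimes true

It holds at (s, t) = (3, 3) (both sides equal 3), but fails at (s, t) = (3, 2) (LHS = 5/2, RHS = √(6) ≈ 2.449).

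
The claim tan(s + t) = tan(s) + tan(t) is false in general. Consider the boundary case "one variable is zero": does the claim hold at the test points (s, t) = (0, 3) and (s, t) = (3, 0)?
Yes, holds at both test points

At (0, 3): LHS = tan(3) ≈ -0.1425, RHS = tan(3) ≈ -0.1425 → equal
At (3, 0): LHS = tan(3) ≈ -0.1425, RHS = tan(3) ≈ -0.1425 → equal

So the claim does hold at both of these boundary points, even though it is not an identity.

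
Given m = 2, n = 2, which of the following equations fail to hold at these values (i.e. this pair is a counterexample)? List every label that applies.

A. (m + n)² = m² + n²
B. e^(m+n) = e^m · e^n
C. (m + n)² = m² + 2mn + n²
A

Evaluating each claim at the given values:
A. LHS = 16, RHS = 8 → fails here (LHS ≠ RHS)
B. LHS = e^4 ≈ 54.6, RHS = e^4 ≈ 54.6 → holds here (LHS = RHS)
C. LHS = 16, RHS = 16 → holds here (LHS = RHS)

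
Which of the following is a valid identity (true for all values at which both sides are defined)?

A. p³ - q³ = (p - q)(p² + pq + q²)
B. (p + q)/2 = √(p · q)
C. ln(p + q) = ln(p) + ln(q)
A

A: holds — e.g. at (3, 5), both sides equal -98.
B: fails at (2, 5) — LHS = 7/2, RHS = √(10) ≈ 3.162.
C: fails at (3, 4) — LHS = ln(7) ≈ 1.946, RHS = ln(3) + ln(4) ≈ 2.485.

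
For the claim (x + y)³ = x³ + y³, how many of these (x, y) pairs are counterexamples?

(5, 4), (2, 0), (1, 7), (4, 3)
Testing each pair:
(5, 4): LHS = 729, RHS = 189 → counterexample
(2, 0): LHS = 8, RHS = 8 → satisfies claim
(1, 7): LHS = 512, RHS = 344 → counterexample
(4, 3): LHS = 343, RHS = 91 → counterexample

That makes 3 counterexamples.

Answer: 3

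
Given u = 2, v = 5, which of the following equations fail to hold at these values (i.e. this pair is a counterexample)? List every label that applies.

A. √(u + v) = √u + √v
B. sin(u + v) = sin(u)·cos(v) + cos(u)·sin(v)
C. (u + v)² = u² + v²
Evaluating each claim at the given values:
A. LHS = √(7) ≈ 2.646, RHS = √(2) + √(5) ≈ 3.65 → fails here (LHS ≠ RHS)
B. LHS = sin(7) ≈ 0.657, RHS = sin(2)·cos(5) + sin(5)·cos(2) ≈ 0.657 → holds here (LHS = RHS)
C. LHS = 49, RHS = 29 → fails here (LHS ≠ RHS)

Answer: A, C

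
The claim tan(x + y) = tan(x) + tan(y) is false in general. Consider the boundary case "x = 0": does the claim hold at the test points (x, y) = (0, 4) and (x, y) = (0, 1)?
At (0, 4): LHS = tan(4) ≈ 1.158, RHS = tan(4) ≈ 1.158 → equal
At (0, 1): LHS = tan(1) ≈ 1.557, RHS = tan(1) ≈ 1.557 → equal

So the claim does hold at both of these boundary points, even though it is not an identity.

Answer: Yes, holds at both test points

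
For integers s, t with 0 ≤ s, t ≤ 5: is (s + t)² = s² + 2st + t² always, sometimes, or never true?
The identity holds for every pair in the range. For instance at (s, t) = (1, 2): both sides equal 9.

Answer: Always true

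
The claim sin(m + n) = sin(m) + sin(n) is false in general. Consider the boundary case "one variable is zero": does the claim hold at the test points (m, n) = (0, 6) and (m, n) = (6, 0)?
Yes, holds at both test points

At (0, 6): LHS = sin(6) ≈ -0.2794, RHS = sin(6) ≈ -0.2794 → equal
At (6, 0): LHS = sin(6) ≈ -0.2794, RHS = sin(6) ≈ -0.2794 → equal

So the claim does hold at both of these boundary points, even though it is not an identity.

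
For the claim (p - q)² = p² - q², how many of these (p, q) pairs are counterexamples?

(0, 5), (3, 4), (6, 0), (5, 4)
3

Testing each pair:
(0, 5): LHS = 25, RHS = -25 → counterexample
(3, 4): LHS = 1, RHS = -7 → counterexample
(6, 0): LHS = 36, RHS = 36 → satisfies claim
(5, 4): LHS = 1, RHS = 9 → counterexample

That makes 3 counterexamples.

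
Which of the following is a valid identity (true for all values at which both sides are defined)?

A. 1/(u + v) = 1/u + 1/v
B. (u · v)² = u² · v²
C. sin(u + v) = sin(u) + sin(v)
A: fails at (2, 5) — LHS = 1/7, RHS = 7/10.
B: holds — e.g. at (5, 5), both sides equal 625.
C: fails at (5, 8) — LHS = sin(13) ≈ 0.4202, RHS = sin(5) + sin(8) ≈ 0.03043.

Answer: B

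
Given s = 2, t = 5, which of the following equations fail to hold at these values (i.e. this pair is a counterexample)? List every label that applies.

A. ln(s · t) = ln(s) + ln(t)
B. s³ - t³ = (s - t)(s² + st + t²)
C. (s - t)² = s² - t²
C

Evaluating each claim at the given values:
A. LHS = ln(10) ≈ 2.303, RHS = ln(2) + ln(5) ≈ 2.303 → holds here (LHS = RHS)
B. LHS = -117, RHS = -117 → holds here (LHS = RHS)
C. LHS = 9, RHS = -21 → fails here (LHS ≠ RHS)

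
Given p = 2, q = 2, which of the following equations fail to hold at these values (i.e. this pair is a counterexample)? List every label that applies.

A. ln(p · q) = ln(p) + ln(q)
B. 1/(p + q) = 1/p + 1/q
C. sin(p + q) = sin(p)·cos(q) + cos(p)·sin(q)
B

Evaluating each claim at the given values:
A. LHS = ln(4) ≈ 1.386, RHS = 2·ln(2) ≈ 1.386 → holds here (LHS = RHS)
B. LHS = 1/4, RHS = 1 → fails here (LHS ≠ RHS)
C. LHS = sin(4) ≈ -0.7568, RHS = 2·sin(2)·cos(2) ≈ -0.7568 → holds here (LHS = RHS)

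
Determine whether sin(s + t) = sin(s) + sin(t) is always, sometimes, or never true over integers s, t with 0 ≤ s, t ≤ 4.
It holds at (s, t) = (3, 0) (both sides equal sin(3) ≈ 0.1411), but fails at (s, t) = (3, 4) (LHS = sin(7) ≈ 0.657, RHS = sin(4) + sin(3) ≈ -0.6157).

Answer: Sometimes true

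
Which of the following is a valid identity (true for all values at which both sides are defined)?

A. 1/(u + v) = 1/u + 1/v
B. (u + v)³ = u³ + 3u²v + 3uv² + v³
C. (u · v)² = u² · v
A: fails at (1, 4) — LHS = 1/5, RHS = 5/4.
B: holds — e.g. at (6, 7), both sides equal 2197.
C: fails at (1, 3) — LHS = 9, RHS = 3.

Answer: B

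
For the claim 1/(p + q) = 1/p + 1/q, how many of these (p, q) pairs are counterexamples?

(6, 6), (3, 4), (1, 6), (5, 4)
Testing each pair:
(6, 6): LHS = 1/12, RHS = 1/3 → counterexample
(3, 4): LHS = 1/7, RHS = 7/12 → counterexample
(1, 6): LHS = 1/7, RHS = 7/6 → counterexample
(5, 4): LHS = 1/9, RHS = 9/20 → counterexample

That makes 4 counterexamples.

Answer: 4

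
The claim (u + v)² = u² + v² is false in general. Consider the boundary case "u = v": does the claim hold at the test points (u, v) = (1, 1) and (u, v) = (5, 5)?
No, fails at both test points

At (1, 1): LHS = 4 ≠ RHS = 2
At (5, 5): LHS = 100 ≠ RHS = 50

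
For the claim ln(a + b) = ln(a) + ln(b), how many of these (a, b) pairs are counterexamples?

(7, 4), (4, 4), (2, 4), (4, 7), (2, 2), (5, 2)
Testing each pair:
(7, 4): LHS = ln(11) ≈ 2.398, RHS = ln(4) + ln(7) ≈ 3.332 → counterexample
(4, 4): LHS = ln(8) ≈ 2.079, RHS = 2·ln(4) ≈ 2.773 → counterexample
(2, 4): LHS = ln(6) ≈ 1.792, RHS = ln(2) + ln(4) ≈ 2.079 → counterexample
(4, 7): LHS = ln(11) ≈ 2.398, RHS = ln(4) + ln(7) ≈ 3.332 → counterexample
(2, 2): LHS = ln(4) ≈ 1.386, RHS = 2·ln(2) ≈ 1.386 → satisfies claim
(5, 2): LHS = ln(7) ≈ 1.946, RHS = ln(2) + ln(5) ≈ 2.303 → counterexample

That makes 5 counterexamples.

Answer: 5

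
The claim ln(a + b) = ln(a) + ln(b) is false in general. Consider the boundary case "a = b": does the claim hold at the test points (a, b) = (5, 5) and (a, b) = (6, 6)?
No, fails at both test points

At (5, 5): LHS = ln(10) ≈ 2.303 ≠ RHS = 2·ln(5) ≈ 3.219
At (6, 6): LHS = ln(12) ≈ 2.485 ≠ RHS = 2·ln(6) ≈ 3.584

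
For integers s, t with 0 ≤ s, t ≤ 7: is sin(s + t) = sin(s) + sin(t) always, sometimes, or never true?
Sometimes true

It holds at (s, t) = (2, 0) (both sides equal sin(2) ≈ 0.9093), but fails at (s, t) = (4, 2) (LHS = sin(6) ≈ -0.2794, RHS = sin(4) + sin(2) ≈ 0.1525).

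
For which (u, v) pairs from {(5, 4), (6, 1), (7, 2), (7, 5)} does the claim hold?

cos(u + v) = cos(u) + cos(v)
None

Testing each pair:
(5, 4): LHS = cos(9) ≈ -0.9111, RHS = cos(4) + cos(5) ≈ -0.37 → fails
(6, 1): LHS = cos(7) ≈ 0.7539, RHS = cos(1) + cos(6) ≈ 1.5 → fails
(7, 2): LHS = cos(9) ≈ -0.9111, RHS = cos(2) + cos(7) ≈ 0.3378 → fails
(7, 5): LHS = cos(12) ≈ 0.8439, RHS = cos(5) + cos(7) ≈ 1.038 → fails

No pair satisfies the claim.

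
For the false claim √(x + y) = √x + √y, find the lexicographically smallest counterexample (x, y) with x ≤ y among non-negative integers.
(x, y) = (1, 1)

At (0, 2): both sides equal √(2) ≈ 1.414, so it holds there.
At (0, 5): both sides equal √(5) ≈ 2.236, so it holds there.

Substituting (1, 1) into the claim:
LHS = √(1 + 1) = √(2) ≈ 1.414
RHS = √1 + √1 = 2

Since LHS ≠ RHS, this pair disproves the claim, and no lexicographically smaller pair (x ≤ y, non-negative integers) does.

For instance (2, 4) is also a counterexample (LHS = √(6) ≈ 2.449, RHS = √(2) + 2 ≈ 3.414), but it's lexicographically larger.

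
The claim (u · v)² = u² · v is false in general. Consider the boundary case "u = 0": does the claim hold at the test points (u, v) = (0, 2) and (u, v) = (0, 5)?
Yes, holds at both test points

At (0, 2): LHS = 0, RHS = 0 → equal
At (0, 5): LHS = 0, RHS = 0 → equal

So the claim does hold at both of these boundary points, even though it is not an identity.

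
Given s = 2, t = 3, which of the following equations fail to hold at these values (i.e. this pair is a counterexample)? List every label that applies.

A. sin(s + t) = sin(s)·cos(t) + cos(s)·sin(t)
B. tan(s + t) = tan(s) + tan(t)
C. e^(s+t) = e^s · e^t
B

Evaluating each claim at the given values:
A. LHS = sin(5) ≈ -0.9589, RHS = sin(2)·cos(3) + sin(3)·cos(2) ≈ -0.9589 → holds here (LHS = RHS)
B. LHS = tan(5) ≈ -3.381, RHS = tan(2) + tan(3) ≈ -2.328 → fails here (LHS ≠ RHS)
C. LHS = e^5 ≈ 148.4, RHS = e^5 ≈ 148.4 → holds here (LHS = RHS)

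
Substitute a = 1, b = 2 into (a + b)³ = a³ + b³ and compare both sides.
LHS = (1 + 2)³ = 27
RHS = 1³ + 2³ = 9

LHS ≠ RHS, so the equation does not hold here.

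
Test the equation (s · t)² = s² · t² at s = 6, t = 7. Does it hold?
Holds

Substituting s = 6, t = 7:

LHS = (6 · 7)² = 1764
RHS = 6² · 7² = 1764

LHS = RHS, so the equation holds at this point.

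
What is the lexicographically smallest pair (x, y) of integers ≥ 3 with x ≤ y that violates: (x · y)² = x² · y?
(x, y) = (3, 3)

Substituting (3, 3) into the claim:
LHS = (3 · 3)² = 81
RHS = 3² · 3 = 27

Since LHS ≠ RHS, this pair disproves the claim, and no lexicographically smaller pair (x ≤ y, integers ≥ 3) does.

For instance (9, 10) is also a counterexample (LHS = 8100, RHS = 810), but it's lexicographically larger.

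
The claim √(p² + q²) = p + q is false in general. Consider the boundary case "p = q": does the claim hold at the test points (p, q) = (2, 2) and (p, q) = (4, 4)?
At (2, 2): LHS = 2·√(2) ≈ 2.828 ≠ RHS = 4
At (4, 4): LHS = 4·√(2) ≈ 5.657 ≠ RHS = 8

Answer: No, fails at both test points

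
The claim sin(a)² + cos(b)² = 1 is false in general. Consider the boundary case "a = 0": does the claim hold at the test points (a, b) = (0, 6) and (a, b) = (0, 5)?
At (0, 6): LHS = cos(6)² ≈ 0.9219 ≠ RHS = 1
At (0, 5): LHS = cos(5)² ≈ 0.08046 ≠ RHS = 1

Answer: No, fails at both test points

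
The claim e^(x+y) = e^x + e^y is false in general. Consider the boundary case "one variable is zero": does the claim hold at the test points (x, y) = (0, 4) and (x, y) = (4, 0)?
No, fails at both test points

At (0, 4): LHS = e^4 ≈ 54.6 ≠ RHS = 1 + e^4 ≈ 55.6
At (4, 0): LHS = e^4 ≈ 54.6 ≠ RHS = 1 + e^4 ≈ 55.6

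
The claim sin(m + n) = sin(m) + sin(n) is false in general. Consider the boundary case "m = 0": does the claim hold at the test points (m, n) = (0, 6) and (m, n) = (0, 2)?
At (0, 6): LHS = sin(6) ≈ -0.2794, RHS = sin(6) ≈ -0.2794 → equal
At (0, 2): LHS = sin(2) ≈ 0.9093, RHS = sin(2) ≈ 0.9093 → equal

So the claim does hold at both of these boundary points, even though it is not an identity.

Answer: Yes, holds at both test points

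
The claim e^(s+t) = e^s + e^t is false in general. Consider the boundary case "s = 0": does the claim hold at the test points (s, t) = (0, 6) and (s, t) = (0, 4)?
At (0, 6): LHS = e^6 ≈ 403.4 ≠ RHS = 1 + e^6 ≈ 404.4
At (0, 4): LHS = e^4 ≈ 54.6 ≠ RHS = 1 + e^4 ≈ 55.6

Answer: No, fails at both test points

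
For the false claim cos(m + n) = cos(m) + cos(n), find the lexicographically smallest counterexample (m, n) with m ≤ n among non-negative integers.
Substituting (0, 0) into the claim:
LHS = cos(0 + 0) = 1
RHS = cos(0) + cos(0) = 2

Since LHS ≠ RHS, this pair disproves the claim, and no lexicographically smaller pair (m ≤ n, non-negative integers) does.

For instance (2, 2) is also a counterexample (LHS = cos(4) ≈ -0.6536, RHS = 2·cos(2) ≈ -0.8323), but it's lexicographically larger.

Answer: (m, n) = (0, 0)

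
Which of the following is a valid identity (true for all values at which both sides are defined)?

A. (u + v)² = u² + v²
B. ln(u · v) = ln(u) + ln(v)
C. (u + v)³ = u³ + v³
B

A: fails at (2, 4) — LHS = 36, RHS = 20.
B: holds — e.g. at (2, 4), both sides equal ln(8) ≈ 2.079.
C: fails at (3, 5) — LHS = 512, RHS = 152.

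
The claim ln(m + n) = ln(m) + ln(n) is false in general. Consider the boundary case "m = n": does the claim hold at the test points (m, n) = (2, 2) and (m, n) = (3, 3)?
At (2, 2): LHS = ln(4) ≈ 1.386, RHS = 2·ln(2) ≈ 1.386 → equal
At (3, 3): LHS = ln(6) ≈ 1.792 ≠ RHS = 2·ln(3) ≈ 2.197

Answer: Only at (2, 2)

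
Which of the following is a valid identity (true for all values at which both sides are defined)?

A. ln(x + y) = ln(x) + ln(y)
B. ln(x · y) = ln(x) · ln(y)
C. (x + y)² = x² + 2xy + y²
C

A: fails at (1, 4) — LHS = ln(5) ≈ 1.609, RHS = ln(4) ≈ 1.386.
B: fails at (5, 5) — LHS = ln(25) ≈ 3.219, RHS = ln(5)² ≈ 2.59.
C: holds — e.g. at (0, 1), both sides equal 1.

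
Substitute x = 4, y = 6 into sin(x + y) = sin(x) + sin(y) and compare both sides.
LHS = sin(4 + 6) = sin(10) ≈ -0.544
RHS = sin(4) + sin(6) ≈ -1.036

LHS ≠ RHS (they differ by about 0.4922), so the equation does not hold here.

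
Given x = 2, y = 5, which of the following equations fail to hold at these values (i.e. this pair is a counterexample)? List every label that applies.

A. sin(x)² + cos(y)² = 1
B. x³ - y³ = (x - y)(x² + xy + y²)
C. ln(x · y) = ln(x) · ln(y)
Evaluating each claim at the given values:
A. LHS = cos(5)² + sin(2)² ≈ 0.9073, RHS = 1 → fails here (LHS ≠ RHS)
B. LHS = -117, RHS = -117 → holds here (LHS = RHS)
C. LHS = ln(10) ≈ 2.303, RHS = ln(2)·ln(5) ≈ 1.116 → fails here (LHS ≠ RHS)

Answer: A, C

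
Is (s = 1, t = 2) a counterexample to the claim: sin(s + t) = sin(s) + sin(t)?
Substituting s = 1, t = 2:
LHS = sin(1 + 2) = sin(3) ≈ 0.1411
RHS = sin(1) + sin(2) ≈ 1.751

Since LHS ≠ RHS, this pair disproves the claim.

Answer: Yes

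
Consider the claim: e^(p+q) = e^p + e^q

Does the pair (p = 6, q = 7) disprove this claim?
Yes

Substituting p = 6, q = 7:
LHS = e^(6+7) = e^13 ≈ 442413.4
RHS = e^6 + e^7 ≈ 1500

Since LHS ≠ RHS, this pair disproves the claim.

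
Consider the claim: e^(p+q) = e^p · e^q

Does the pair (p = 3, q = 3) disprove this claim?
No

Substituting p = 3, q = 3:
LHS = e^(3+3) = e^6 ≈ 403.4
RHS = e^3 · e^3 = e^6 ≈ 403.4

The sides agree, so this pair does not disprove the claim.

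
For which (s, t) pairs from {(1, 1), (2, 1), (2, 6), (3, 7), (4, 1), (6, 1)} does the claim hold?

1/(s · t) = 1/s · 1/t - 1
None

Testing each pair:
(1, 1): LHS = 1, RHS = 0 → fails
(2, 1): LHS = 1/2, RHS = -1/2 → fails
(2, 6): LHS = 1/12, RHS = -11/12 → fails
(3, 7): LHS = 1/21, RHS = -20/21 → fails
(4, 1): LHS = 1/4, RHS = -3/4 → fails
(6, 1): LHS = 1/6, RHS = -5/6 → fails

No pair satisfies the claim.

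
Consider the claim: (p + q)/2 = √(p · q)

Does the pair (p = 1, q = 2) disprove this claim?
Yes

Substituting p = 1, q = 2:
LHS = (1 + 2)/2 = 3/2
RHS = √(1 · 2) = √(2) ≈ 1.414

Since LHS ≠ RHS, this pair disproves the claim.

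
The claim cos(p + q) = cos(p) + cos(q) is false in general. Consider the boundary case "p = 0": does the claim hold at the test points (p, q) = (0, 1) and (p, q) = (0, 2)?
No, fails at both test points

At (0, 1): LHS = cos(1) ≈ 0.5403 ≠ RHS = cos(1) + 1 ≈ 1.54
At (0, 2): LHS = cos(2) ≈ -0.4161 ≠ RHS = cos(2) + 1 ≈ 0.5839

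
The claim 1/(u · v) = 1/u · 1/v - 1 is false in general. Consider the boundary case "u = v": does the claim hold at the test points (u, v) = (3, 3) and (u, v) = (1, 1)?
No, fails at both test points

At (3, 3): LHS = 1/9 ≠ RHS = -8/9
At (1, 1): LHS = 1 ≠ RHS = 0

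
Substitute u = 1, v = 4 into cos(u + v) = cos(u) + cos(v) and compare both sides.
LHS = cos(1 + 4) = cos(5) ≈ 0.2837
RHS = cos(1) + cos(4) ≈ -0.1133

LHS ≠ RHS (they differ by about 0.397), so the equation does not hold here.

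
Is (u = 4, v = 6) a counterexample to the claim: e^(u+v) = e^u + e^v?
Substituting u = 4, v = 6:
LHS = e^(4+6) = e^10 ≈ 22026.5
RHS = e^4 + e^6 ≈ 458

Since LHS ≠ RHS, this pair disproves the claim.

Answer: Yes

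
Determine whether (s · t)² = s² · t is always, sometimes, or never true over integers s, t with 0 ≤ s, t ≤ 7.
It holds at (s, t) = (3, 0) (both sides equal 0), but fails at (s, t) = (5, 6) (LHS = 900, RHS = 150).

Answer: Sometimes true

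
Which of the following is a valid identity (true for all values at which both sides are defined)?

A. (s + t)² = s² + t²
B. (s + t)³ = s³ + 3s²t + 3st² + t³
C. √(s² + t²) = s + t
A: fails at (5, 5) — LHS = 100, RHS = 50.
B: holds — e.g. at (1, 3), both sides equal 64.
C: fails at (2, 5) — LHS = √(29) ≈ 5.385, RHS = 7.

Answer: B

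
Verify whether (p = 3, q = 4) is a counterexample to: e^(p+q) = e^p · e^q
Substituting p = 3, q = 4:
LHS = e^(3+4) = e^7 ≈ 1097
RHS = e^3 · e^4 = e^7 ≈ 1097

The sides agree, so this pair does not disprove the claim.

Answer: No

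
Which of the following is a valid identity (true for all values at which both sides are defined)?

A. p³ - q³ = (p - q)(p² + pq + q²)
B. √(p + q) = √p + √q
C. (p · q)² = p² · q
A

A: holds — e.g. at (2, 4), both sides equal -56.
B: fails at (2, 7) — LHS = 3, RHS = √(2) + √(7) ≈ 4.06.
C: fails at (2, 2) — LHS = 16, RHS = 8.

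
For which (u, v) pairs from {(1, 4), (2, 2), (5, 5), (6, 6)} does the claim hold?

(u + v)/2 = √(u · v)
Testing each pair:
(1, 4): LHS = 5/2, RHS = 2 → fails
(2, 2): LHS = 2, RHS = 2 → holds
(5, 5): LHS = 5, RHS = 5 → holds
(6, 6): LHS = 6, RHS = 6 → holds

3 of 4 pairs satisfy the claim.

Answer: (2, 2), (5, 5), (6, 6)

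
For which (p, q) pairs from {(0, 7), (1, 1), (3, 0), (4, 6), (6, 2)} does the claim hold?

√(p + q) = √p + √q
Testing each pair:
(0, 7): LHS = √(7) ≈ 2.646, RHS = √(7) ≈ 2.646 → holds
(1, 1): LHS = √(2) ≈ 1.414, RHS = 2 → fails
(3, 0): LHS = √(3) ≈ 1.732, RHS = √(3) ≈ 1.732 → holds
(4, 6): LHS = √(10) ≈ 3.162, RHS = 2 + √(6) ≈ 4.449 → fails
(6, 2): LHS = 2·√(2) ≈ 2.828, RHS = √(2) + √(6) ≈ 3.864 → fails

2 of 5 pairs satisfy the claim.

Answer: (0, 7), (3, 0)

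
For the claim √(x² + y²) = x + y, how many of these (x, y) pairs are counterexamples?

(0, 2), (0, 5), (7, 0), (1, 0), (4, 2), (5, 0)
Testing each pair:
(0, 2): LHS = 2, RHS = 2 → satisfies claim
(0, 5): LHS = 5, RHS = 5 → satisfies claim
(7, 0): LHS = 7, RHS = 7 → satisfies claim
(1, 0): LHS = 1, RHS = 1 → satisfies claim
(4, 2): LHS = 2·√(5) ≈ 4.472, RHS = 6 → counterexample
(5, 0): LHS = 5, RHS = 5 → satisfies claim

That makes 1 counterexample.

Answer: 1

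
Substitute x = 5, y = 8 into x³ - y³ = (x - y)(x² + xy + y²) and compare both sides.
LHS = 5³ - 8³ = -387
RHS = (5 - 8)(5² + 5·8 + 8²) = -387

LHS = RHS: the two sides agree.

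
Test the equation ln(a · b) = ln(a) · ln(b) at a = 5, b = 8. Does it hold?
Fails

Substituting a = 5, b = 8:

LHS = ln(5 · 8) = ln(40) ≈ 3.689
RHS = ln(5) · ln(8) ≈ 3.347

LHS ≠ RHS, so the equation does not hold at this point.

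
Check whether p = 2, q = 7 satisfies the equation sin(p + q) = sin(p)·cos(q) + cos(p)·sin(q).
Holds

Substituting p = 2, q = 7:

LHS = sin(2 + 7) = sin(9) ≈ 0.4121
RHS = sin(2)·cos(7) + cos(2)·sin(7) = sin(7)·cos(2) + sin(2)·cos(7) ≈ 0.4121

LHS = RHS, so the equation holds at this point.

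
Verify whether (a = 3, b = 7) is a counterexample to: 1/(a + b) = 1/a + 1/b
Yes

Substituting a = 3, b = 7:
LHS = 1/(3 + 7) = 1/10
RHS = 1/3 + 1/7 = 10/21

Since LHS ≠ RHS, this pair disproves the claim.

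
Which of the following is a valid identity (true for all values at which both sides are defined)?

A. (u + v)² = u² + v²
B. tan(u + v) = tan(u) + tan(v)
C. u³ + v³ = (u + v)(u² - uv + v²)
C

A: fails at (2, 3) — LHS = 25, RHS = 13.
B: fails at (2, 5) — LHS = tan(7) ≈ 0.8714, RHS = tan(5) + tan(2) ≈ -5.566.
C: holds — e.g. at (4, 4), both sides equal 128.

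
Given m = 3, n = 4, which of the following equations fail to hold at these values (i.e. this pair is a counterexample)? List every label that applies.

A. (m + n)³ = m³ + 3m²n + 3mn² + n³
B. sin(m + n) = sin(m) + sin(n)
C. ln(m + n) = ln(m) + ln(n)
B, C

Evaluating each claim at the given values:
A. LHS = 343, RHS = 343 → holds here (LHS = RHS)
B. LHS = sin(7) ≈ 0.657, RHS = sin(4) + sin(3) ≈ -0.6157 → fails here (LHS ≠ RHS)
C. LHS = ln(7) ≈ 1.946, RHS = ln(3) + ln(4) ≈ 2.485 → fails here (LHS ≠ RHS)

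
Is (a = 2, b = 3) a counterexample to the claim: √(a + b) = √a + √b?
Substituting a = 2, b = 3:
LHS = √(2 + 3) = √(5) ≈ 2.236
RHS = √2 + √3 = √(2) + √(3) ≈ 3.146

Since LHS ≠ RHS, this pair disproves the claim.

Answer: Yes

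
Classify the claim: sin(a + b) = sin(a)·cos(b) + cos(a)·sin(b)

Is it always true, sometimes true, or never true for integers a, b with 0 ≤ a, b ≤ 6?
Always true

The identity holds for every pair in the range. For instance at (a, b) = (4, 6): both sides equal sin(10) ≈ -0.544.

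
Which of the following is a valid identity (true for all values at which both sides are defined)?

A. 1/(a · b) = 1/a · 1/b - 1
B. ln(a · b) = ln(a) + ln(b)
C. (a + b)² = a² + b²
B

A: fails at (1, 1) — LHS = 1, RHS = 0.
B: holds — e.g. at (1, 4), both sides equal ln(4) ≈ 1.386.
C: fails at (1, 2) — LHS = 9, RHS = 5.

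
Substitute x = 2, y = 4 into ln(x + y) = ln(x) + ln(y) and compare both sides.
LHS = ln(2 + 4) = ln(6) ≈ 1.792
RHS = ln(2) + ln(4) ≈ 2.079

LHS ≠ RHS (they differ by about 0.2877), so the equation does not hold here.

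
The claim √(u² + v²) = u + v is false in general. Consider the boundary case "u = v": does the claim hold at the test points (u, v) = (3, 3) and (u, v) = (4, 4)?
No, fails at both test points

At (3, 3): LHS = 3·√(2) ≈ 4.243 ≠ RHS = 6
At (4, 4): LHS = 4·√(2) ≈ 5.657 ≠ RHS = 8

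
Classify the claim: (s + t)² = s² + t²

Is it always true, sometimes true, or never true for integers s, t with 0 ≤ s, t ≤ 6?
Sometimes true

It holds at (s, t) = (5, 0) (both sides equal 25), but fails at (s, t) = (4, 2) (LHS = 36, RHS = 20).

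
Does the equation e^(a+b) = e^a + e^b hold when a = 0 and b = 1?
Substituting a = 0, b = 1:

LHS = e^(0+1) = e ≈ 2.718
RHS = e^0 + e^1 = 1 + e ≈ 3.718

LHS ≠ RHS, so the equation does not hold at this point.

Answer: Fails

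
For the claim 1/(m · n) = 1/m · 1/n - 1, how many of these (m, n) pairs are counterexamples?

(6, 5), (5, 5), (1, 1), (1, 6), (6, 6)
Testing each pair:
(6, 5): LHS = 1/30, RHS = -29/30 → counterexample
(5, 5): LHS = 1/25, RHS = -24/25 → counterexample
(1, 1): LHS = 1, RHS = 0 → counterexample
(1, 6): LHS = 1/6, RHS = -5/6 → counterexample
(6, 6): LHS = 1/36, RHS = -35/36 → counterexample

That makes 5 counterexamples.

Answer: 5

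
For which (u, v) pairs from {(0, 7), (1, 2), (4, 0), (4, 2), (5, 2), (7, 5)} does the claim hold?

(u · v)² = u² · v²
All pairs

Testing each pair:
(0, 7): LHS = 0, RHS = 0 → holds
(1, 2): LHS = 4, RHS = 4 → holds
(4, 0): LHS = 0, RHS = 0 → holds
(4, 2): LHS = 64, RHS = 64 → holds
(5, 2): LHS = 100, RHS = 100 → holds
(7, 5): LHS = 1225, RHS = 1225 → holds

Every pair satisfies the claim.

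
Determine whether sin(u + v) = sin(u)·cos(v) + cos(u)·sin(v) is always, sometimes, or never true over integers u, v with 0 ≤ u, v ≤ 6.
Always true

The identity holds for every pair in the range. For instance at (u, v) = (2, 1): both sides equal sin(3) ≈ 0.1411.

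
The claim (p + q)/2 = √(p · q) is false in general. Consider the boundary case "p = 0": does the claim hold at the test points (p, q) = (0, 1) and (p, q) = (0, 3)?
No, fails at both test points

At (0, 1): LHS = 1/2 ≠ RHS = 0
At (0, 3): LHS = 3/2 ≠ RHS = 0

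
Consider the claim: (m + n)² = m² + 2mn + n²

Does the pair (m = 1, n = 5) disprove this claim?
No

Substituting m = 1, n = 5:
LHS = (1 + 5)² = 36
RHS = 1² + 2·1·5 + 5² = 36

The sides agree, so this pair does not disprove the claim.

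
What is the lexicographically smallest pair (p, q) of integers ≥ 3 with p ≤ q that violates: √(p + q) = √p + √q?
(p, q) = (3, 3)

Substituting (3, 3) into the claim:
LHS = √(3 + 3) = √(6) ≈ 2.449
RHS = √3 + √3 = 2·√(3) ≈ 3.464

Since LHS ≠ RHS, this pair disproves the claim, and no lexicographically smaller pair (p ≤ q, integers ≥ 3) does.

For instance (3, 6) is also a counterexample (LHS = 3, RHS = √(3) + √(6) ≈ 4.182), but it's lexicographically larger.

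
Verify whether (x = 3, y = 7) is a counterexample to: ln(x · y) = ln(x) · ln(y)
Substituting x = 3, y = 7:
LHS = ln(3 · 7) = ln(21) ≈ 3.045
RHS = ln(3) · ln(7) ≈ 2.138

Since LHS ≠ RHS, this pair disproves the claim.

Answer: Yes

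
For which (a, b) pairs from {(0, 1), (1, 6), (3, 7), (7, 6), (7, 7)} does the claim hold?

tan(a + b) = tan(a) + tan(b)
(0, 1)

Testing each pair:
(0, 1): LHS = tan(1) ≈ 1.557, RHS = tan(1) ≈ 1.557 → holds
(1, 6): LHS = tan(7) ≈ 0.8714, RHS = tan(6) + tan(1) ≈ 1.266 → fails
(3, 7): LHS = tan(10) ≈ 0.6484, RHS = tan(3) + tan(7) ≈ 0.7289 → fails
(7, 6): LHS = tan(13) ≈ 0.463, RHS = tan(6) + tan(7) ≈ 0.5804 → fails
(7, 7): LHS = tan(14) ≈ 7.245, RHS = 2·tan(7) ≈ 1.743 → fails

1 of 5 pairs satisfies the claim.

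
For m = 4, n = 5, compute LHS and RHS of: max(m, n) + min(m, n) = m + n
LHS = max(4, 5) + min(4, 5) = 9
RHS = 4 + 5 = 9

LHS = RHS: the two sides agree.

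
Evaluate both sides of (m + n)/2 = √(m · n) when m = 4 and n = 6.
LHS = (4 + 6)/2 = 5
RHS = √(4 · 6) = 2·√(6) ≈ 4.899

LHS ≠ RHS (they differ by about 0.101), so the equation does not hold here.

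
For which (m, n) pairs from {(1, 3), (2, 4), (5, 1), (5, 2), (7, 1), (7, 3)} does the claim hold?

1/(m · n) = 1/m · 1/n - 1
Testing each pair:
(1, 3): LHS = 1/3, RHS = -2/3 → fails
(2, 4): LHS = 1/8, RHS = -7/8 → fails
(5, 1): LHS = 1/5, RHS = -4/5 → fails
(5, 2): LHS = 1/10, RHS = -9/10 → fails
(7, 1): LHS = 1/7, RHS = -6/7 → fails
(7, 3): LHS = 1/21, RHS = -20/21 → fails

No pair satisfies the claim.

Answer: None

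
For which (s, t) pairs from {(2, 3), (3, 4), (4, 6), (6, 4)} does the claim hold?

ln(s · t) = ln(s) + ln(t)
All pairs

Testing each pair:
(2, 3): LHS = ln(6) ≈ 1.792, RHS = ln(2) + ln(3) ≈ 1.792 → holds
(3, 4): LHS = ln(12) ≈ 2.485, RHS = ln(3) + ln(4) ≈ 2.485 → holds
(4, 6): LHS = ln(24) ≈ 3.178, RHS = ln(4) + ln(6) ≈ 3.178 → holds
(6, 4): LHS = ln(24) ≈ 3.178, RHS = ln(4) + ln(6) ≈ 3.178 → holds

Every pair satisfies the claim.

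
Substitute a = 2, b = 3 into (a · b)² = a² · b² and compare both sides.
LHS = (2 · 3)² = 36
RHS = 2² · 3² = 36

LHS = RHS: the two sides agree.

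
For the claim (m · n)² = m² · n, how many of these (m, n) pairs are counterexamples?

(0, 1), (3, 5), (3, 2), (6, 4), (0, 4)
3

Testing each pair:
(0, 1): LHS = 0, RHS = 0 → satisfies claim
(3, 5): LHS = 225, RHS = 45 → counterexample
(3, 2): LHS = 36, RHS = 18 → counterexample
(6, 4): LHS = 576, RHS = 144 → counterexample
(0, 4): LHS = 0, RHS = 0 → satisfies claim

That makes 3 counterexamples.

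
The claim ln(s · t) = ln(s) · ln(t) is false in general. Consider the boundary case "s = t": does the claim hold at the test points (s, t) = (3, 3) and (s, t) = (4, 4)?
At (3, 3): LHS = ln(9) ≈ 2.197 ≠ RHS = ln(3)² ≈ 1.207
At (4, 4): LHS = ln(16) ≈ 2.773 ≠ RHS = ln(4)² ≈ 1.922

Answer: No, fails at both test points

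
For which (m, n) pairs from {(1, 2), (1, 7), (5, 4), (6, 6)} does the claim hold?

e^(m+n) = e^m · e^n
All pairs

Testing each pair:
(1, 2): LHS = e^3 ≈ 20.09, RHS = e^3 ≈ 20.09 → holds
(1, 7): LHS = e^8 ≈ 2981, RHS = e^8 ≈ 2981 → holds
(5, 4): LHS = e^9 ≈ 8103, RHS = e^9 ≈ 8103 → holds
(6, 6): LHS = e^12 ≈ 162754.8, RHS = e^12 ≈ 162754.8 → holds

Every pair satisfies the claim.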